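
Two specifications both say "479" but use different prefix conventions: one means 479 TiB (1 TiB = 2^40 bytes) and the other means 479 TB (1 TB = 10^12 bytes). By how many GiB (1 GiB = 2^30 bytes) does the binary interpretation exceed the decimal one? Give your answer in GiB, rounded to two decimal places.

479 TiB = 479 × 1,099,511,627,776 = 526,666,069,704,704 bytes
479 TB = 479 × 1,000,000,000,000 = 479,000,000,000,000 bytes
difference = 47,666,069,704,704 bytes
47,666,069,704,704 / 1,073,741,824 = 44,392.49 GiB

44,392.49 GiB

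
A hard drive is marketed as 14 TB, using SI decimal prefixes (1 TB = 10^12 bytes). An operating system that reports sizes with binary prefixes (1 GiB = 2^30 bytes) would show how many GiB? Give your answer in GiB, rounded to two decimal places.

14 TB = 14 × 10^12 bytes = 14,000,000,000,000 bytes
1 GiB = 2^30 bytes = 1,073,741,824 bytes
14,000,000,000,000 / 1,073,741,824 = 13,038.52 GiB

13,038.52 GiB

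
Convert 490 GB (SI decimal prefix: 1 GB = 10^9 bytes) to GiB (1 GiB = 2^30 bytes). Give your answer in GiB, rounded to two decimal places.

456.35 GiB

490 GB = 490 × 10^9 bytes = 490,000,000,000 bytes
1 GiB = 2^30 bytes = 1,073,741,824 bytes
490,000,000,000 / 1,073,741,824 = 456.35 GiB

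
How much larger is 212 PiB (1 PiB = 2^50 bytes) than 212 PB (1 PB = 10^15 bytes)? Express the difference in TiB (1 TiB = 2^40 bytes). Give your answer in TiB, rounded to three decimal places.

212 PiB = 212 × 1,125,899,906,842,624 = 238,690,780,250,636,288 bytes
212 PB = 212 × 1,000,000,000,000,000 = 212,000,000,000,000,000 bytes
difference = 26,690,780,250,636,288 bytes
26,690,780,250,636,288 / 1,099,511,627,776 = 24,275.123 TiB

24,275.123 TiB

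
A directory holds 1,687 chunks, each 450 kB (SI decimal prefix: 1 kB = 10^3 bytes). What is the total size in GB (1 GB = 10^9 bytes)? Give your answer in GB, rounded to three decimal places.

Total = 1,687 × 450 kB = 759,150 kB
= 759,150 × 1,000 bytes = 759,150,000 bytes
1 GB = 1,000,000,000 bytes
759,150,000 / 1,000,000,000 = 0.759 GB

0.759 GB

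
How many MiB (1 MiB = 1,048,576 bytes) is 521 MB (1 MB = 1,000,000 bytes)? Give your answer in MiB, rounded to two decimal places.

521 MB × 1,000,000 bytes/MB = 521,000,000 bytes
1 MiB = 2^20 bytes = 1,048,576 bytes
521,000,000 / 1,048,576 = 496.86 MiB

496.86 MiB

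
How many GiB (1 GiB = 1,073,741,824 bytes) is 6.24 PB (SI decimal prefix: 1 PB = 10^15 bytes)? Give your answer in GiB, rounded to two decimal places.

5,811,452.87 GiB

6.24 PB = 6.24 × 10^15 bytes = 6,240,000,000,000,000 bytes
1 GiB = 2^30 bytes = 1,073,741,824 bytes
6,240,000,000,000,000 / 1,073,741,824 = 5,811,452.87 GiB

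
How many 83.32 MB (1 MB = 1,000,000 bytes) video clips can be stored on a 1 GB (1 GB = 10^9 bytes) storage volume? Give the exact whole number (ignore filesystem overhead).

12

Capacity: 1 GB = 1,000,000,000 bytes
Per item: 83.32 MB = 83,320,000 bytes
⌊1,000,000,000 / 83,320,000⌋ = 12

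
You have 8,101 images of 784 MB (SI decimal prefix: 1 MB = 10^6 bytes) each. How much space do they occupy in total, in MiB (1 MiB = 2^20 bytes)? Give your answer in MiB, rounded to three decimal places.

6,056,961.060 MiB

Total = 8,101 × 784 MB = 6,351,184 MB
= 6,351,184 × 1,000,000 bytes = 6,351,184,000,000 bytes
1 MiB = 1,048,576 bytes
6,351,184,000,000 / 1,048,576 = 6,056,961.060 MiB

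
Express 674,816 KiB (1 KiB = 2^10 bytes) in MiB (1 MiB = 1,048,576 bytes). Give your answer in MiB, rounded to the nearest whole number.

674,816 KiB = 674,816 × 2^10 bytes = 691,011,584 bytes
1 MiB = 1,048,576 bytes
691,011,584 / 1,048,576 = 659 MiB

659 MiB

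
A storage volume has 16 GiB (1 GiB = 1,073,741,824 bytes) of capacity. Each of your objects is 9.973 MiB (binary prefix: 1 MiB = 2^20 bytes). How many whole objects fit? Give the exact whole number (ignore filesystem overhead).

1,642

Capacity: 16 GiB = 17,179,869,184 bytes
Per item: 9.973 MiB = 10,457,448.448 bytes
⌊17,179,869,184 / 10,457,448.448⌋ = 1,642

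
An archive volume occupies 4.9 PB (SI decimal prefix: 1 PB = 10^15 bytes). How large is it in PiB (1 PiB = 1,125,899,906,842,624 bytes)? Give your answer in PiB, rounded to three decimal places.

4.352 PiB

4.9 PB × 1,000,000,000,000,000 bytes/PB = 4,900,000,000,000,000 bytes
1 PiB = 1,125,899,906,842,624 bytes
4,900,000,000,000,000 / 1,125,899,906,842,624 = 4.352 PiB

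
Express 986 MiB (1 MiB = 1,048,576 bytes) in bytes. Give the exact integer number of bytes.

986 × 1,048,576 = 1,033,895,936 bytes  (1 MiB = 2^20 bytes)

1,033,895,936 bytes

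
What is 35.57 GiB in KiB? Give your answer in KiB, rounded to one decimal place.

35.57 GiB = 35.57 × 2^30 bytes = 38,192,996,679.68 bytes
1 KiB = 2^10 bytes = 1,024 bytes
38,192,996,679.68 / 1,024 = 37,297,848.3 KiB

37,297,848.3 KiB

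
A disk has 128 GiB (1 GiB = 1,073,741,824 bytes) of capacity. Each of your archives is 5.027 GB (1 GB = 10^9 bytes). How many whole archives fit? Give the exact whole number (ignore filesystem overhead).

Capacity: 128 GiB = 137,438,953,472 bytes
Per item: 5.027 GB = 5,027,000,000 bytes
⌊137,438,953,472 / 5,027,000,000⌋ = 27

27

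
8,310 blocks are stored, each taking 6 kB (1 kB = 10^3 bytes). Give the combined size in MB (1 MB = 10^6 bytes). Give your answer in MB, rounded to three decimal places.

Total = 8,310 × 6 kB = 49,860 kB
= 49,860 × 1,000 bytes = 49,860,000 bytes
1 MB = 1,000,000 bytes
49,860,000 / 1,000,000 = 49.860 MB

49.860 MB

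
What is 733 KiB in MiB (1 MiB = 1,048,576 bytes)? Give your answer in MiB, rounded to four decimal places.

0.7158 MiB

733 KiB × 1,024 bytes/KiB = 750,592 bytes
1 MiB = 2^20 bytes = 1,048,576 bytes
750,592 / 1,048,576 = 0.7158 MiB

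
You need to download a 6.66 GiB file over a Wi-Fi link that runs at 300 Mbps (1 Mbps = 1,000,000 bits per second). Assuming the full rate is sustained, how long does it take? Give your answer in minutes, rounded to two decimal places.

3.18 minutes

6.66 GiB = 7,151,120,547.84 bytes = 57,208,964,382.72 bits
300 Mbps = 300,000,000 bits/s
time = 57,208,964,382.72 / 300,000,000 = 190.697 s
190.697 s / 60 = 3.18 minutes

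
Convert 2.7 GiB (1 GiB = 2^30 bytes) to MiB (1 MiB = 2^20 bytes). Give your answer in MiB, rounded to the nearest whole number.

2.7 GiB = 2.7 × 2^30 bytes = 2,899,102,924.8 bytes
1 MiB = 1,048,576 bytes
2,899,102,924.8 / 1,048,576 = 2,765 MiB

2,765 MiB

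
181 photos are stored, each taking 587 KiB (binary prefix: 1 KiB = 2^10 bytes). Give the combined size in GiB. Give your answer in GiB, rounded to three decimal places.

0.101 GiB

Total = 181 × 587 KiB = 106,247 KiB
= 106,247 × 1,024 bytes = 108,796,928 bytes
1 GiB = 1,073,741,824 bytes
108,796,928 / 1,073,741,824 = 0.101 GiB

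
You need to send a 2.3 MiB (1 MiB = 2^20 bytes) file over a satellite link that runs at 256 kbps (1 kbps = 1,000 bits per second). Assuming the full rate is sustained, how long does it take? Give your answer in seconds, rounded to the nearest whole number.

2.3 MiB = 2,411,724.8 bytes = 19,293,798.4 bits
256 kbps = 256,000 bits/s
time = 19,293,798.4 / 256,000 = 75 s

75 seconds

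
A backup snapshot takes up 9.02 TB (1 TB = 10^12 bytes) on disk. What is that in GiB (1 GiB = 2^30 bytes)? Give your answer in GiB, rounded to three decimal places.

8,400.530 GiB

9.02 TB × 1,000,000,000,000 bytes/TB = 9,020,000,000,000 bytes
1 GiB = 2^30 bytes = 1,073,741,824 bytes
9,020,000,000,000 / 1,073,741,824 = 8,400.530 GiB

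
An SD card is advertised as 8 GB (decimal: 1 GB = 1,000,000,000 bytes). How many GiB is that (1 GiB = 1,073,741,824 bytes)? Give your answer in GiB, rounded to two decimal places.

8 GB = 8 × 10^9 bytes = 8,000,000,000 bytes
1 GiB = 1,073,741,824 bytes
8,000,000,000 / 1,073,741,824 = 7.45 GiB

7.45 GiB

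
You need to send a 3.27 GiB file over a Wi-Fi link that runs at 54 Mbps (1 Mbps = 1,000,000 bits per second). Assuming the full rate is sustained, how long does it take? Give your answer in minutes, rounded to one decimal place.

3.27 GiB = 3,511,135,764.48 bytes = 28,089,086,115.84 bits
54 Mbps = 54,000,000 bits/s
time = 28,089,086,115.84 / 54,000,000 = 520.17 s
520.17 s / 60 = 8.7 minutes

8.7 minutes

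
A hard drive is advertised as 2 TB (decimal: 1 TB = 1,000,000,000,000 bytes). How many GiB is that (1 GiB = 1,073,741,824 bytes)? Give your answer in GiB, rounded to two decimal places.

2 TB × 1,000,000,000,000 bytes/TB = 2,000,000,000,000 bytes
1 GiB = 2^30 bytes = 1,073,741,824 bytes
2,000,000,000,000 / 1,073,741,824 = 1,862.65 GiB

1,862.65 GiB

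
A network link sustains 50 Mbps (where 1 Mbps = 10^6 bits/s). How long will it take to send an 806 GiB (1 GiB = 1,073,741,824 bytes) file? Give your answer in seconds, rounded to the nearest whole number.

138,470 seconds

806 GiB = 865,435,910,144 bytes = 6,923,487,281,152 bits
50 Mbps = 50,000,000 bits/s
time = 6,923,487,281,152 / 50,000,000 = 138,470 s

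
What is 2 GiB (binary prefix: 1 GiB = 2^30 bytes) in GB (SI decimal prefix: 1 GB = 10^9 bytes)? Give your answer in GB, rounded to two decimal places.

2 GiB = 2 × 2^30 bytes = 2,147,483,648 bytes
1 GB = 10^9 bytes = 1,000,000,000 bytes
2,147,483,648 / 1,000,000,000 = 2.15 GB

2.15 GB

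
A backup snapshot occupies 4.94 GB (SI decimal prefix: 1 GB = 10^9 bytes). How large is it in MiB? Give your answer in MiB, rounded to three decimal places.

4.94 GB × 1,000,000,000 bytes/GB = 4,940,000,000 bytes
1 MiB = 2^20 bytes = 1,048,576 bytes
4,940,000,000 / 1,048,576 = 4,711.151 MiB

4,711.151 MiB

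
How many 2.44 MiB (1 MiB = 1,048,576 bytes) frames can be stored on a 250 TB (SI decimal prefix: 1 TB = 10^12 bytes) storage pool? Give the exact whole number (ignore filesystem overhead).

Capacity: 250 TB = 250,000,000,000,000 bytes
Per item: 2.44 MiB = 2,558,525.44 bytes
⌊250,000,000,000,000 / 2,558,525.44⌋ = 97,712,532

97,712,532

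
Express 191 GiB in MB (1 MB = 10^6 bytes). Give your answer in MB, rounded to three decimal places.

205,084.688 MB

191 GiB = 191 × 2^30 bytes = 205,084,688,384 bytes
1 MB = 10^6 bytes = 1,000,000 bytes
205,084,688,384 / 1,000,000 = 205,084.688 MB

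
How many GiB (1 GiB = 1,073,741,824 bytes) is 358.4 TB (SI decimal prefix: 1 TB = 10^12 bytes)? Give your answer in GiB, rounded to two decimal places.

333,786.01 GiB

358.4 TB = 358.4 × 10^12 bytes = 358,400,000,000,000 bytes
1 GiB = 1,073,741,824 bytes
358,400,000,000,000 / 1,073,741,824 = 333,786.01 GiB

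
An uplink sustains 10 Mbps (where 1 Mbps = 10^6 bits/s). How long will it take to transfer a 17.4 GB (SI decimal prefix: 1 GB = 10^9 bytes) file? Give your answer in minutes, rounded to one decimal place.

17.4 GB = 17,400,000,000 bytes = 139,200,000,000 bits
10 Mbps = 10,000,000 bits/s
time = 139,200,000,000 / 10,000,000 = 13,920.00 s
13,920.00 s / 60 = 232.0 minutes

232.0 minutes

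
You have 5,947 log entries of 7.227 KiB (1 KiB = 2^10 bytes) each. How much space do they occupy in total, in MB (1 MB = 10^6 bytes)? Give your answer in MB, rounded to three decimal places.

Total = 5,947 × 7.227 KiB = 42978.969 KiB
= 42978.969 × 1,024 bytes = 44,010,464.256 bytes
1 MB = 1,000,000 bytes
44,010,464.256 / 1,000,000 = 44.010 MB

44.010 MB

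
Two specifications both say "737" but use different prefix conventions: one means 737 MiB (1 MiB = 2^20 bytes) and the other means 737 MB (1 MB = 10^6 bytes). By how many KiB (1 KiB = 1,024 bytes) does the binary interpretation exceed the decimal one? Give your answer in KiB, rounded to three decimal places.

34,961.438 KiB

737 MiB = 737 × 1,048,576 = 772,800,512 bytes
737 MB = 737 × 1,000,000 = 737,000,000 bytes
difference = 35,800,512 bytes
35,800,512 / 1,024 = 34,961.438 KiB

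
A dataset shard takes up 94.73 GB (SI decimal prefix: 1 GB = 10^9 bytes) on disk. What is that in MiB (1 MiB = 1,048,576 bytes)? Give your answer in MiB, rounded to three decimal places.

90,341.568 MiB

94.73 GB = 94.73 × 10^9 bytes = 94,730,000,000 bytes
1 MiB = 2^20 bytes = 1,048,576 bytes
94,730,000,000 / 1,048,576 = 90,341.568 MiB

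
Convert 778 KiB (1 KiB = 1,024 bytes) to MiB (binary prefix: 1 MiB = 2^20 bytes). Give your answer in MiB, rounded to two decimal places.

0.76 MiB

778 KiB = 778 × 2^10 bytes = 796,672 bytes
1 MiB = 1,048,576 bytes
796,672 / 1,048,576 = 0.76 MiB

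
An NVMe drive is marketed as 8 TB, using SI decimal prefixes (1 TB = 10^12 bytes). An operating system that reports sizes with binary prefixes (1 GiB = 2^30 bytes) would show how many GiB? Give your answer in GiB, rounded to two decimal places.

8 TB × 1,000,000,000,000 bytes/TB = 8,000,000,000,000 bytes
1 GiB = 1,073,741,824 bytes
8,000,000,000,000 / 1,073,741,824 = 7,450.58 GiB

7,450.58 GiB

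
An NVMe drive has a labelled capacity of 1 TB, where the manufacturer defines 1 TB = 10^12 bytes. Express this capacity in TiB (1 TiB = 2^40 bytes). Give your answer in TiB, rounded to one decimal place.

1 TB = 1 × 10^12 bytes = 1,000,000,000,000 bytes
1 TiB = 1,099,511,627,776 bytes
1,000,000,000,000 / 1,099,511,627,776 = 0.9 TiB

0.9 TiB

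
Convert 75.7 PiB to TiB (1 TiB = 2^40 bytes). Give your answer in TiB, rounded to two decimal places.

75.7 PiB = 75.7 × 2^50 bytes = 85,230,622,947,986,636.8 bytes
1 TiB = 1,099,511,627,776 bytes
85,230,622,947,986,636.8 / 1,099,511,627,776 = 77,516.80 TiB

77,516.80 TiB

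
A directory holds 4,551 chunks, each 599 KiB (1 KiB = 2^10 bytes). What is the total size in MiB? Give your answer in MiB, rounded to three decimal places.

Total = 4,551 × 599 KiB = 2,726,049 KiB
= 2,726,049 × 1,024 bytes = 2,791,474,176 bytes
1 MiB = 1,048,576 bytes
2,791,474,176 / 1,048,576 = 2,662.157 MiB

2,662.157 MiB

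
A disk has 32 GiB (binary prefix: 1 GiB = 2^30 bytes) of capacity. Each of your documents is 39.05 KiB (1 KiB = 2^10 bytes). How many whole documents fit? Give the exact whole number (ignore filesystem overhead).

859,268

Capacity: 32 GiB = 34,359,738,368 bytes
Per item: 39.05 KiB = 39,987.2 bytes
⌊34,359,738,368 / 39,987.2⌋ = 859,268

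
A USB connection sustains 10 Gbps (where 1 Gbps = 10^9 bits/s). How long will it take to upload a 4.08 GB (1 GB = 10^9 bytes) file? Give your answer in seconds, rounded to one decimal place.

3.3 seconds

4.08 GB = 4,080,000,000 bytes = 32,640,000,000 bits
10 Gbps = 10,000,000,000 bits/s
time = 32,640,000,000 / 10,000,000,000 = 3.3 s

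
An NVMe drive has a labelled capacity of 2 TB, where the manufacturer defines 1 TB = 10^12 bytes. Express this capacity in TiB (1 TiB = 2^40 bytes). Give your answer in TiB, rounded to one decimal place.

1.8 TiB

2 TB = 2 × 10^12 bytes = 2,000,000,000,000 bytes
1 TiB = 2^40 bytes = 1,099,511,627,776 bytes
2,000,000,000,000 / 1,099,511,627,776 = 1.8 TiB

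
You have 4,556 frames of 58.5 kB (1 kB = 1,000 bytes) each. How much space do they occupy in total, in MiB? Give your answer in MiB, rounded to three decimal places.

254.179 MiB

Total = 4,556 × 58.5 kB = 266,526 kB
= 266,526 × 1,000 bytes = 266,526,000 bytes
1 MiB = 1,048,576 bytes
266,526,000 / 1,048,576 = 254.179 MiB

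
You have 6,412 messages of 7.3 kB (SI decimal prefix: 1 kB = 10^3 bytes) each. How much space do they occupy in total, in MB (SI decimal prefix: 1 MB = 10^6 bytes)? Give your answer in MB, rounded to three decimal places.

46.808 MB

Total = 6,412 × 7.3 kB = 46807.6 kB
= 46807.6 × 1,000 bytes = 46,807,600 bytes
1 MB = 1,000,000 bytes
46,807,600 / 1,000,000 = 46.808 MB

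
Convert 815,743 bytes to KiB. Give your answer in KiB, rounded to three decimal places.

815,743 bytes given.
1 KiB = 1,024 bytes
815,743 / 1,024 = 796.624 KiB

796.624 KiB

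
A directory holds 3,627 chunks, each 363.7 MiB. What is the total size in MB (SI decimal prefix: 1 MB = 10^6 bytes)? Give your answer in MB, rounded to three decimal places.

Total = 3,627 × 363.7 MiB = 1319139.9 MiB
= 1319139.9 × 1,048,576 bytes = 1,383,218,439,782.4 bytes
1 MB = 1,000,000 bytes
1,383,218,439,782.4 / 1,000,000 = 1,383,218.440 MB

1,383,218.440 MB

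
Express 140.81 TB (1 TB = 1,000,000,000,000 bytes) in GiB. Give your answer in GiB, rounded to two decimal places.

131,139.53 GiB

140.81 TB = 140.81 × 10^12 bytes = 140,810,000,000,000 bytes
1 GiB = 1,073,741,824 bytes
140,810,000,000,000 / 1,073,741,824 = 131,139.53 GiB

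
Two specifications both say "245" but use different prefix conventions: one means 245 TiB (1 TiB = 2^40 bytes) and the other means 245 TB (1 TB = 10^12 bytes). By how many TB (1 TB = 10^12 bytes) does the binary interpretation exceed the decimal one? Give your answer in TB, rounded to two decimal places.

24.38 TB

245 TiB = 245 × 1,099,511,627,776 = 269,380,348,805,120 bytes
245 TB = 245 × 1,000,000,000,000 = 245,000,000,000,000 bytes
difference = 24,380,348,805,120 bytes
24,380,348,805,120 / 1,000,000,000,000 = 24.38 TB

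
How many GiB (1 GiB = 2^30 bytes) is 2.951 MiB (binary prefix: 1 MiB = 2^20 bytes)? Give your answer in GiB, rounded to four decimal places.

2.951 MiB = 2.951 × 2^20 bytes = 3,094,347.776 bytes
1 GiB = 2^30 bytes = 1,073,741,824 bytes
3,094,347.776 / 1,073,741,824 = 0.0029 GiB

0.0029 GiB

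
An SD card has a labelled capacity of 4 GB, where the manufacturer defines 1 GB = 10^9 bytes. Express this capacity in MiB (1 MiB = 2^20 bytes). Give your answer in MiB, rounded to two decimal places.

4 GB = 4 × 10^9 bytes = 4,000,000,000 bytes
1 MiB = 1,048,576 bytes
4,000,000,000 / 1,048,576 = 3,814.70 MiB

3,814.70 MiB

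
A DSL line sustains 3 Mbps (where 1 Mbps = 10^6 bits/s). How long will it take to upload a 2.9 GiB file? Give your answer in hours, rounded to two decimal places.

2.31 hours

2.9 GiB = 3,113,851,289.6 bytes = 24,910,810,316.8 bits
3 Mbps = 3,000,000 bits/s
time = 24,910,810,316.8 / 3,000,000 = 8,303.6034 s
8,303.6034 s / 3600 = 2.31 hours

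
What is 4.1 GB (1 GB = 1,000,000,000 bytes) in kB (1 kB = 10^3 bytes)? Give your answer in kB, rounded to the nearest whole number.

4.1 GB = 4.1 × 10^9 bytes = 4,100,000,000 bytes
1 kB = 10^3 bytes = 1,000 bytes
4,100,000,000 / 1,000 = 4,100,000 kB

4,100,000 kB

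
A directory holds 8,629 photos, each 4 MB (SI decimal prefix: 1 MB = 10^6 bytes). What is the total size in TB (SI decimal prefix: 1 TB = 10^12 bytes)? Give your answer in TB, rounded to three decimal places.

Total = 8,629 × 4 MB = 34,516 MB
= 34,516 × 1,000,000 bytes = 34,516,000,000 bytes
1 TB = 1,000,000,000,000 bytes
34,516,000,000 / 1,000,000,000,000 = 0.035 TB

0.035 TB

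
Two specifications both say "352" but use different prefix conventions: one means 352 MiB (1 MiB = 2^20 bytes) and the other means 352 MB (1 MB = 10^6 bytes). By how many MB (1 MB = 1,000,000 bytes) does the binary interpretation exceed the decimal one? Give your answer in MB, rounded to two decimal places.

17.10 MB

352 MiB = 352 × 1,048,576 = 369,098,752 bytes
352 MB = 352 × 1,000,000 = 352,000,000 bytes
difference = 17,098,752 bytes
17,098,752 / 1,000,000 = 17.10 MB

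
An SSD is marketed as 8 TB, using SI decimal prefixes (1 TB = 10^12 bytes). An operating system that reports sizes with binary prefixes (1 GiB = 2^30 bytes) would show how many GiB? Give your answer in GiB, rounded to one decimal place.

8 TB = 8 × 10^12 bytes = 8,000,000,000,000 bytes
1 GiB = 1,073,741,824 bytes
8,000,000,000,000 / 1,073,741,824 = 7,450.6 GiB

7,450.6 GiB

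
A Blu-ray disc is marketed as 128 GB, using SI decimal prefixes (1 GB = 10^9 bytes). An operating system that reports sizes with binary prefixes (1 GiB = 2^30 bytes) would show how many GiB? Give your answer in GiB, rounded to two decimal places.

119.21 GiB

128 GB × 1,000,000,000 bytes/GB = 128,000,000,000 bytes
1 GiB = 1,073,741,824 bytes
128,000,000,000 / 1,073,741,824 = 119.21 GiB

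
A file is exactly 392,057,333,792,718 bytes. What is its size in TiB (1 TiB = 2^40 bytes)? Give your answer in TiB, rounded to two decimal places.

356.57 TiB

392,057,333,792,718 bytes given.
1 TiB = 2^40 bytes = 1,099,511,627,776 bytes
392,057,333,792,718 / 1,099,511,627,776 = 356.57 TiB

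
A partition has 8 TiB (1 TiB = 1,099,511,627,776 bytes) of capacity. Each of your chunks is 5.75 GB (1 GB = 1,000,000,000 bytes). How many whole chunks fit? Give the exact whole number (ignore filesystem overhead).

1,529

Capacity: 8 TiB = 8,796,093,022,208 bytes
Per item: 5.75 GB = 5,750,000,000 bytes
⌊8,796,093,022,208 / 5,750,000,000⌋ = 1,529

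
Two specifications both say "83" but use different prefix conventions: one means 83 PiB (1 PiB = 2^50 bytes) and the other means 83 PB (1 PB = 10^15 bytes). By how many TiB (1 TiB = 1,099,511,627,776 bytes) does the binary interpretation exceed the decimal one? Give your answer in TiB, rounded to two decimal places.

9,503.94 TiB

83 PiB = 83 × 1,125,899,906,842,624 = 93,449,692,267,937,792 bytes
83 PB = 83 × 1,000,000,000,000,000 = 83,000,000,000,000,000 bytes
difference = 10,449,692,267,937,792 bytes
10,449,692,267,937,792 / 1,099,511,627,776 = 9,503.94 TiB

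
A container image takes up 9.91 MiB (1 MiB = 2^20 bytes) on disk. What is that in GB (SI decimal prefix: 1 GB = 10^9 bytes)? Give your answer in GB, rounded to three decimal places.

0.010 GB

9.91 MiB = 9.91 × 2^20 bytes = 10,391,388.16 bytes
1 GB = 1,000,000,000 bytes
10,391,388.16 / 1,000,000,000 = 0.010 GB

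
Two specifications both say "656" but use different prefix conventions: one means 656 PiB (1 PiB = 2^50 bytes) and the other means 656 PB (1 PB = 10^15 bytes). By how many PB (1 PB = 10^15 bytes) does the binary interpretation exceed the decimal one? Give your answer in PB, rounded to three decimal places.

656 PiB = 656 × 1,125,899,906,842,624 = 738,590,338,888,761,344 bytes
656 PB = 656 × 1,000,000,000,000,000 = 656,000,000,000,000,000 bytes
difference = 82,590,338,888,761,344 bytes
82,590,338,888,761,344 / 1,000,000,000,000,000 = 82.590 PB

82.590 PB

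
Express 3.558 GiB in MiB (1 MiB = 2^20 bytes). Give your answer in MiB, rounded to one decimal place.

3,643.4 MiB

3.558 GiB × 1,073,741,824 bytes/GiB = 3,820,373,409.792 bytes
1 MiB = 1,048,576 bytes
3,820,373,409.792 / 1,048,576 = 3,643.4 MiB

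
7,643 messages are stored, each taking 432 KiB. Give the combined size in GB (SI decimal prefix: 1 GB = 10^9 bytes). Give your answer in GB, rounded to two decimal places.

3.38 GB

Total = 7,643 × 432 KiB = 3,301,776 KiB
= 3,301,776 × 1,024 bytes = 3,381,018,624 bytes
1 GB = 1,000,000,000 bytes
3,381,018,624 / 1,000,000,000 = 3.38 GB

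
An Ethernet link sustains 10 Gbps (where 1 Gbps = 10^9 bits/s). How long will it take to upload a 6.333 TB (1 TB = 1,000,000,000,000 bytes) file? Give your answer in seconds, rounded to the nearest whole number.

5,066 seconds

6.333 TB = 6,333,000,000,000 bytes = 50,664,000,000,000 bits
10 Gbps = 10,000,000,000 bits/s
time = 50,664,000,000,000 / 10,000,000,000 = 5,066 s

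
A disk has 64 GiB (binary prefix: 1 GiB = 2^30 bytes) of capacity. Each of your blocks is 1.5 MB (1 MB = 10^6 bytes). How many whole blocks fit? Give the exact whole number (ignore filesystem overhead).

45,812

Capacity: 64 GiB = 68,719,476,736 bytes
Per item: 1.5 MB = 1,500,000 bytes
⌊68,719,476,736 / 1,500,000⌋ = 45,812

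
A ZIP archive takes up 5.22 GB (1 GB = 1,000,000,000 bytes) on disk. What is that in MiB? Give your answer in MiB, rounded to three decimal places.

4,978.180 MiB

5.22 GB × 1,000,000,000 bytes/GB = 5,220,000,000 bytes
1 MiB = 2^20 bytes = 1,048,576 bytes
5,220,000,000 / 1,048,576 = 4,978.180 MiB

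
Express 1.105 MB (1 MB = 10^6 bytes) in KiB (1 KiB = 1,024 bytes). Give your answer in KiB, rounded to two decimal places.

1.105 MB = 1.105 × 10^6 bytes = 1,105,000 bytes
1 KiB = 2^10 bytes = 1,024 bytes
1,105,000 / 1,024 = 1,079.10 KiB

1,079.10 KiB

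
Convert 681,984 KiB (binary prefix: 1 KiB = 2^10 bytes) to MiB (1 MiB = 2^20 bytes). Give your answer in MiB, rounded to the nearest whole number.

681,984 KiB = 681,984 × 2^10 bytes = 698,351,616 bytes
1 MiB = 2^20 bytes = 1,048,576 bytes
698,351,616 / 1,048,576 = 666 MiB

666 MiB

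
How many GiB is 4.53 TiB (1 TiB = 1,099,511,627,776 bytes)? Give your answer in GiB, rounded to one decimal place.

4.53 TiB = 4.53 × 2^40 bytes = 4,980,787,673,825.28 bytes
1 GiB = 2^30 bytes = 1,073,741,824 bytes
4,980,787,673,825.28 / 1,073,741,824 = 4,638.7 GiB

4,638.7 GiB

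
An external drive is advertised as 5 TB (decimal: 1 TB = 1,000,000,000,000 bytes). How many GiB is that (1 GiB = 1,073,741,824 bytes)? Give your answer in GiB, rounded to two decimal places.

4,656.61 GiB

5 TB = 5 × 10^12 bytes = 5,000,000,000,000 bytes
1 GiB = 2^30 bytes = 1,073,741,824 bytes
5,000,000,000,000 / 1,073,741,824 = 4,656.61 GiB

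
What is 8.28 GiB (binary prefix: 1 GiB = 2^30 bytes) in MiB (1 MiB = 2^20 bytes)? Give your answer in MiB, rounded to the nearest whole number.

8,479 MiB

8.28 GiB = 8.28 × 2^30 bytes = 8,890,582,302.72 bytes
1 MiB = 1,048,576 bytes
8,890,582,302.72 / 1,048,576 = 8,479 MiB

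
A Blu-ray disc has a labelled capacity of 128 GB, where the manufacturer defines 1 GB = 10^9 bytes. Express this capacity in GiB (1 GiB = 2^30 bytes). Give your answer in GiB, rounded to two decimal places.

128 GB = 128 × 10^9 bytes = 128,000,000,000 bytes
1 GiB = 1,073,741,824 bytes
128,000,000,000 / 1,073,741,824 = 119.21 GiB

119.21 GiB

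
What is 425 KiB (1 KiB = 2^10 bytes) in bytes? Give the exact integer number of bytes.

425 × 1,024 = 435,200 bytes  (1 KiB = 2^10 bytes)

435,200 bytes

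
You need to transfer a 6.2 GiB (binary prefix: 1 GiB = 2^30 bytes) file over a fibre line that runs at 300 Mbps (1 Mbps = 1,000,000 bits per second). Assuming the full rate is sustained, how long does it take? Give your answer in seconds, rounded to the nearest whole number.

6.2 GiB = 6,657,199,308.8 bytes = 53,257,594,470.4 bits
300 Mbps = 300,000,000 bits/s
time = 53,257,594,470.4 / 300,000,000 = 178 s

178 seconds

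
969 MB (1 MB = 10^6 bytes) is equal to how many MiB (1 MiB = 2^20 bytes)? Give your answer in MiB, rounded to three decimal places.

924.110 MiB

969 MB = 969 × 10^6 bytes = 969,000,000 bytes
1 MiB = 1,048,576 bytes
969,000,000 / 1,048,576 = 924.110 MiB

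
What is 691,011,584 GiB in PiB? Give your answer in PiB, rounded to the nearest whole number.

659 PiB

691,011,584 GiB = 691,011,584 × 2^30 bytes = 741,968,038,609,289,216 bytes
1 PiB = 1,125,899,906,842,624 bytes
741,968,038,609,289,216 / 1,125,899,906,842,624 = 659 PiB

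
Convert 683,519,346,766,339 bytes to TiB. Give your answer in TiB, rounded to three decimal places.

621.657 TiB

683,519,346,766,339 bytes given.
1 TiB = 2^40 bytes = 1,099,511,627,776 bytes
683,519,346,766,339 / 1,099,511,627,776 = 621.657 TiB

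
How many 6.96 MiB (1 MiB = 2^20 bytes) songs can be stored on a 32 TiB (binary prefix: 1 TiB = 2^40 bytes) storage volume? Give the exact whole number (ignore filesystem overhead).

4,821,039

Capacity: 32 TiB = 35,184,372,088,832 bytes
Per item: 6.96 MiB = 7,298,088.96 bytes
⌊35,184,372,088,832 / 7,298,088.96⌋ = 4,821,039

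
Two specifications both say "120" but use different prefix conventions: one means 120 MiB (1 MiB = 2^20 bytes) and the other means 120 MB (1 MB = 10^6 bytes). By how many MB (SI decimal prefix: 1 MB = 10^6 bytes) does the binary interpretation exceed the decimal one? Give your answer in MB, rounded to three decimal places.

120 MiB = 120 × 1,048,576 = 125,829,120 bytes
120 MB = 120 × 1,000,000 = 120,000,000 bytes
difference = 5,829,120 bytes
5,829,120 / 1,000,000 = 5.829 MB

5.829 MB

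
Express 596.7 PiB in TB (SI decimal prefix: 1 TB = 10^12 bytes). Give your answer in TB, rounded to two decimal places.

671,824.47 TB

596.7 PiB = 596.7 × 2^50 bytes = 671,824,474,412,993,740.8 bytes
1 TB = 10^12 bytes = 1,000,000,000,000 bytes
671,824,474,412,993,740.8 / 1,000,000,000,000 = 671,824.47 TB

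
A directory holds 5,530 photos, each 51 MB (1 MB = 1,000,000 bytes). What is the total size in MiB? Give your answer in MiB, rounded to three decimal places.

Total = 5,530 × 51 MB = 282,030 MB
= 282,030 × 1,000,000 bytes = 282,030,000,000 bytes
1 MiB = 1,048,576 bytes
282,030,000,000 / 1,048,576 = 268,964.767 MiB

268,964.767 MiB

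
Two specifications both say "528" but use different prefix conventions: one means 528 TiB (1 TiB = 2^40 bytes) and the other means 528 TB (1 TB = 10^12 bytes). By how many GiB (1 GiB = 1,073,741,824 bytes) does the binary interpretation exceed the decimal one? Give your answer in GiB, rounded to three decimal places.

48,933.681 GiB

528 TiB = 528 × 1,099,511,627,776 = 580,542,139,465,728 bytes
528 TB = 528 × 1,000,000,000,000 = 528,000,000,000,000 bytes
difference = 52,542,139,465,728 bytes
52,542,139,465,728 / 1,073,741,824 = 48,933.681 GiB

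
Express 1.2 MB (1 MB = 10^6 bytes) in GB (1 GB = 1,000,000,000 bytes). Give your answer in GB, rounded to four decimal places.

0.0012 GB

1.2 MB × 1,000,000 bytes/MB = 1,200,000 bytes
1 GB = 1,000,000,000 bytes
1,200,000 / 1,000,000,000 = 0.0012 GB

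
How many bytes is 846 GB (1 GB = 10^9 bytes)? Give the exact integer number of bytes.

846,000,000,000 bytes

846 × 1,000,000,000 = 846,000,000,000 bytes  (1 GB = 10^9 bytes)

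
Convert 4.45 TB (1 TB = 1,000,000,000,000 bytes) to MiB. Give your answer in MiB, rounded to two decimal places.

4.45 TB = 4.45 × 10^12 bytes = 4,450,000,000,000 bytes
1 MiB = 1,048,576 bytes
4,450,000,000,000 / 1,048,576 = 4,243,850.71 MiB

4,243,850.71 MiB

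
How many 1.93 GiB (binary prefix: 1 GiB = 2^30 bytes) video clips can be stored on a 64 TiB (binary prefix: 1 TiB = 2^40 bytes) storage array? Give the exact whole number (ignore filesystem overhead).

33,956

Capacity: 64 TiB = 70,368,744,177,664 bytes
Per item: 1.93 GiB = 2,072,321,720.32 bytes
⌊70,368,744,177,664 / 2,072,321,720.32⌋ = 33,956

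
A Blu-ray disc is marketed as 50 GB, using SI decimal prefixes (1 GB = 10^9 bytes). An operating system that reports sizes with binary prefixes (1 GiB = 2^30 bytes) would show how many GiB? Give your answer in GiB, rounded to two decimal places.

50 GB = 50 × 10^9 bytes = 50,000,000,000 bytes
1 GiB = 2^30 bytes = 1,073,741,824 bytes
50,000,000,000 / 1,073,741,824 = 46.57 GiB

46.57 GiB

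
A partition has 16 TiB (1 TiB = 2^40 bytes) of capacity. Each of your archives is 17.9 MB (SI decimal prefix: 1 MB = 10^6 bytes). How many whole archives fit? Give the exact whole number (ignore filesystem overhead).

Capacity: 16 TiB = 17,592,186,044,416 bytes
Per item: 17.9 MB = 17,900,000 bytes
⌊17,592,186,044,416 / 17,900,000⌋ = 982,803

982,803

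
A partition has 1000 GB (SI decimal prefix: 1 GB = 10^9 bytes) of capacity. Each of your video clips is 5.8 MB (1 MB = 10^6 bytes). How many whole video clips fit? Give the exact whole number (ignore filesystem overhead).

Capacity: 1000 GB = 1,000,000,000,000 bytes
Per item: 5.8 MB = 5,800,000 bytes
⌊1,000,000,000,000 / 5,800,000⌋ = 172,413

172,413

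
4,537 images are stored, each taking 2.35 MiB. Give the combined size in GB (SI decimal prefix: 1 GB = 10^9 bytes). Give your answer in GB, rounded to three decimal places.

Total = 4,537 × 2.35 MiB = 10661.95 MiB
= 10661.95 × 1,048,576 bytes = 11,179,864,883.2 bytes
1 GB = 1,000,000,000 bytes
11,179,864,883.2 / 1,000,000,000 = 11.180 GB

11.180 GB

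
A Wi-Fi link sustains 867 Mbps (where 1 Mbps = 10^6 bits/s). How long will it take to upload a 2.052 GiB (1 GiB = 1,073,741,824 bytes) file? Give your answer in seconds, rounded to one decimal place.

2.052 GiB = 2,203,318,222.848 bytes = 17,626,545,782.784 bits
867 Mbps = 867,000,000 bits/s
time = 17,626,545,782.784 / 867,000,000 = 20.3 s

20.3 seconds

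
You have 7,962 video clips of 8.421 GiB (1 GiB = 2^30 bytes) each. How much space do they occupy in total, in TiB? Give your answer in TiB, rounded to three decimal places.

65.477 TiB

Total = 7,962 × 8.421 GiB = 67048.002 GiB
= 67048.002 × 1,073,741,824 bytes = 71,992,243,963,035.648 bytes
1 TiB = 1,099,511,627,776 bytes
71,992,243,963,035.648 / 1,099,511,627,776 = 65.477 TiB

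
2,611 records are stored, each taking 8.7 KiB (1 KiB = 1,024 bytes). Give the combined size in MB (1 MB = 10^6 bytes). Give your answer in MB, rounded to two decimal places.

Total = 2,611 × 8.7 KiB = 22715.7 KiB
= 22715.7 × 1,024 bytes = 23,260,876.8 bytes
1 MB = 1,000,000 bytes
23,260,876.8 / 1,000,000 = 23.26 MB

23.26 MB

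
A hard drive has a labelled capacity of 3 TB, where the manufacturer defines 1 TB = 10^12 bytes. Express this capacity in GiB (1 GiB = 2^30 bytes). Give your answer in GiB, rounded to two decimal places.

2,793.97 GiB

3 TB = 3 × 10^12 bytes = 3,000,000,000,000 bytes
1 GiB = 1,073,741,824 bytes
3,000,000,000,000 / 1,073,741,824 = 2,793.97 GiB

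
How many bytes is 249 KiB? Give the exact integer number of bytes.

249 × 1,024 = 254,976 bytes  (1 KiB = 2^10 bytes)

254,976 bytes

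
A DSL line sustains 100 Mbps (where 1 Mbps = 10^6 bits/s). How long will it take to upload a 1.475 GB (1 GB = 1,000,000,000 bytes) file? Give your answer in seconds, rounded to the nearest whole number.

118 seconds

1.475 GB = 1,475,000,000 bytes = 11,800,000,000 bits
100 Mbps = 100,000,000 bits/s
time = 11,800,000,000 / 100,000,000 = 118 s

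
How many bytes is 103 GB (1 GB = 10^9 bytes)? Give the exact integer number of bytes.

103 × 1,000,000,000 = 103,000,000,000 bytes  (1 GB = 10^9 bytes)

103,000,000,000 bytes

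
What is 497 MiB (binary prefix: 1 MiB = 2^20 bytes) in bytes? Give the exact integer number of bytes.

521,142,272 bytes

497 × 1,048,576 = 521,142,272 bytes  (1 MiB = 2^20 bytes)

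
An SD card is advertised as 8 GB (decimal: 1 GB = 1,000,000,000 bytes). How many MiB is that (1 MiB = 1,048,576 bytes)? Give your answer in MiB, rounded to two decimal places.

8 GB = 8 × 10^9 bytes = 8,000,000,000 bytes
1 MiB = 2^20 bytes = 1,048,576 bytes
8,000,000,000 / 1,048,576 = 7,629.39 MiB

7,629.39 MiB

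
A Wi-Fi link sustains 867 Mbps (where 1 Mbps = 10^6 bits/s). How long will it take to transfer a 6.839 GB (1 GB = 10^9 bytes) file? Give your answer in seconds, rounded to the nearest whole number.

6.839 GB = 6,839,000,000 bytes = 54,712,000,000 bits
867 Mbps = 867,000,000 bits/s
time = 54,712,000,000 / 867,000,000 = 63 s

63 seconds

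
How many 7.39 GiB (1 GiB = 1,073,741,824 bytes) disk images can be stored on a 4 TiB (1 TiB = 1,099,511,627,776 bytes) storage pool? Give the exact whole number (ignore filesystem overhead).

554

Capacity: 4 TiB = 4,398,046,511,104 bytes
Per item: 7.39 GiB = 7,934,952,079.36 bytes
⌊4,398,046,511,104 / 7,934,952,079.36⌋ = 554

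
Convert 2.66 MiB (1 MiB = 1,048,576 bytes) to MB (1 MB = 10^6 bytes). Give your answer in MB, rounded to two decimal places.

2.66 MiB = 2.66 × 2^20 bytes = 2,789,212.16 bytes
1 MB = 10^6 bytes = 1,000,000 bytes
2,789,212.16 / 1,000,000 = 2.79 MB

2.79 MB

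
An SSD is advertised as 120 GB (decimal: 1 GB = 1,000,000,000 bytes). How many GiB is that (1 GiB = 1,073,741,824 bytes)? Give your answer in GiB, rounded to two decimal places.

111.76 GiB

120 GB = 120 × 10^9 bytes = 120,000,000,000 bytes
1 GiB = 2^30 bytes = 1,073,741,824 bytes
120,000,000,000 / 1,073,741,824 = 111.76 GiB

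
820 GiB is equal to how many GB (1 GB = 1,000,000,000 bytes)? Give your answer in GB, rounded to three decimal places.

880.468 GB

820 GiB × 1,073,741,824 bytes/GiB = 880,468,295,680 bytes
1 GB = 1,000,000,000 bytes
880,468,295,680 / 1,000,000,000 = 880.468 GB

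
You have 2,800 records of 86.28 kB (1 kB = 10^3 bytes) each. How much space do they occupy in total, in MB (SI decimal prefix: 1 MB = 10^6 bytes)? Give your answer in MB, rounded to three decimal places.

241.584 MB

Total = 2,800 × 86.28 kB = 241,584 kB
= 241,584 × 1,000 bytes = 241,584,000 bytes
1 MB = 1,000,000 bytes
241,584,000 / 1,000,000 = 241.584 MB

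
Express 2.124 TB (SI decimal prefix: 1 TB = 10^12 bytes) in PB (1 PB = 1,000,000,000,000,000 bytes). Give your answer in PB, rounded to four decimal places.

0.0021 PB

2.124 TB × 1,000,000,000,000 bytes/TB = 2,124,000,000,000 bytes
1 PB = 1,000,000,000,000,000 bytes
2,124,000,000,000 / 1,000,000,000,000,000 = 0.0021 PB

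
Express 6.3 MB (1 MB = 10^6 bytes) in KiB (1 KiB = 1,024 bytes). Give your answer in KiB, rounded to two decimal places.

6,152.34 KiB

6.3 MB = 6.3 × 10^6 bytes = 6,300,000 bytes
1 KiB = 1,024 bytes
6,300,000 / 1,024 = 6,152.34 KiB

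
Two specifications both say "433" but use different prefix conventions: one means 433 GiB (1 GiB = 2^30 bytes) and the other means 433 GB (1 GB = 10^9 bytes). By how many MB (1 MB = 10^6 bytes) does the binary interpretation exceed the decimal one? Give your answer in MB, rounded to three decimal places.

433 GiB = 433 × 1,073,741,824 = 464,930,209,792 bytes
433 GB = 433 × 1,000,000,000 = 433,000,000,000 bytes
difference = 31,930,209,792 bytes
31,930,209,792 / 1,000,000 = 31,930.210 MB

31,930.210 MB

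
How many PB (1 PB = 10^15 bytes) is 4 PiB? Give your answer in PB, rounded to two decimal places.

4.50 PB

4 PiB = 4 × 2^50 bytes = 4,503,599,627,370,496 bytes
1 PB = 1,000,000,000,000,000 bytes
4,503,599,627,370,496 / 1,000,000,000,000,000 = 4.50 PB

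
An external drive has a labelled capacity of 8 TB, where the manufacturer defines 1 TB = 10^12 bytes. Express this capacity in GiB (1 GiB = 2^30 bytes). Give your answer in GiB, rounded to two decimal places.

7,450.58 GiB

8 TB = 8 × 10^12 bytes = 8,000,000,000,000 bytes
1 GiB = 1,073,741,824 bytes
8,000,000,000,000 / 1,073,741,824 = 7,450.58 GiB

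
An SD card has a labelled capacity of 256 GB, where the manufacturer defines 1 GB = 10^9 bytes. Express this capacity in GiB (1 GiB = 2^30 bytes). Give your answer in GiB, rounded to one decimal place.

256 GB = 256 × 10^9 bytes = 256,000,000,000 bytes
1 GiB = 1,073,741,824 bytes
256,000,000,000 / 1,073,741,824 = 238.4 GiB

238.4 GiB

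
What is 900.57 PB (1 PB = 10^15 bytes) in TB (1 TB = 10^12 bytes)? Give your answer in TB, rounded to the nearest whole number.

900,570 TB

900.57 PB = 900.57 × 10^15 bytes = 900,570,000,000,000,000 bytes
1 TB = 10^12 bytes = 1,000,000,000,000 bytes
900,570,000,000,000,000 / 1,000,000,000,000 = 900,570 TB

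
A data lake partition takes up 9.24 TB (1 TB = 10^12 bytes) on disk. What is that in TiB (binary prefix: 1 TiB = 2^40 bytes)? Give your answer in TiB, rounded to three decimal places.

9.24 TB = 9.24 × 10^12 bytes = 9,240,000,000,000 bytes
1 TiB = 1,099,511,627,776 bytes
9,240,000,000,000 / 1,099,511,627,776 = 8.404 TiB

8.404 TiB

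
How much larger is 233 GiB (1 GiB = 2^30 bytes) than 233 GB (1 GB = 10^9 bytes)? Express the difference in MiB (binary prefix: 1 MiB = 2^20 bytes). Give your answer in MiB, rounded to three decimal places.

16,385.884 MiB

233 GiB = 233 × 1,073,741,824 = 250,181,844,992 bytes
233 GB = 233 × 1,000,000,000 = 233,000,000,000 bytes
difference = 17,181,844,992 bytes
17,181,844,992 / 1,048,576 = 16,385.884 MiB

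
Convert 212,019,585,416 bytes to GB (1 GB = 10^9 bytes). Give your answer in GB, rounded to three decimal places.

212,019,585,416 bytes given.
1 GB = 1,000,000,000 bytes
212,019,585,416 / 1,000,000,000 = 212.020 GB

212.020 GB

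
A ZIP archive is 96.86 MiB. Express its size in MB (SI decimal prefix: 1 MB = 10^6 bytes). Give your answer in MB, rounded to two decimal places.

96.86 MiB = 96.86 × 2^20 bytes = 101,565,071.36 bytes
1 MB = 1,000,000 bytes
101,565,071.36 / 1,000,000 = 101.57 MB

101.57 MB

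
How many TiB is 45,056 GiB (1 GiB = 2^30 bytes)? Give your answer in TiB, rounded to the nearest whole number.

45,056 GiB = 45,056 × 2^30 bytes = 48,378,511,622,144 bytes
1 TiB = 1,099,511,627,776 bytes
48,378,511,622,144 / 1,099,511,627,776 = 44 TiB

44 TiB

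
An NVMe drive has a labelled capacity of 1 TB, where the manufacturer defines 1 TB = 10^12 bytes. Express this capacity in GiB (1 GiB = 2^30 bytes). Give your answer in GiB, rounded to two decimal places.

931.32 GiB

1 TB = 1 × 10^12 bytes = 1,000,000,000,000 bytes
1 GiB = 2^30 bytes = 1,073,741,824 bytes
1,000,000,000,000 / 1,073,741,824 = 931.32 GiB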